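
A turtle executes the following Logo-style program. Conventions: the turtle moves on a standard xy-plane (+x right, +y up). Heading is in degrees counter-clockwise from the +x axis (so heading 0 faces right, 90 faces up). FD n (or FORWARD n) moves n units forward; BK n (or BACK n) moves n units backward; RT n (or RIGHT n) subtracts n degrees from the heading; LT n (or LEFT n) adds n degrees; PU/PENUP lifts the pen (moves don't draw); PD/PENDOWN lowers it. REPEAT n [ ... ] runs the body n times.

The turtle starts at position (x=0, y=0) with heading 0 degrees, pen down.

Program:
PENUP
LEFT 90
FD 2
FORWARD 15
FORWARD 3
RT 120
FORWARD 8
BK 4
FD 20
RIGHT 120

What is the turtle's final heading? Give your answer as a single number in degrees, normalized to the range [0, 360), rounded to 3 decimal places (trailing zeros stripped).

Answer: 210

Derivation:
Executing turtle program step by step:
Start: pos=(0,0), heading=0, pen down
PU: pen up
LT 90: heading 0 -> 90
FD 2: (0,0) -> (0,2) [heading=90, move]
FD 15: (0,2) -> (0,17) [heading=90, move]
FD 3: (0,17) -> (0,20) [heading=90, move]
RT 120: heading 90 -> 330
FD 8: (0,20) -> (6.928,16) [heading=330, move]
BK 4: (6.928,16) -> (3.464,18) [heading=330, move]
FD 20: (3.464,18) -> (20.785,8) [heading=330, move]
RT 120: heading 330 -> 210
Final: pos=(20.785,8), heading=210, 0 segment(s) drawn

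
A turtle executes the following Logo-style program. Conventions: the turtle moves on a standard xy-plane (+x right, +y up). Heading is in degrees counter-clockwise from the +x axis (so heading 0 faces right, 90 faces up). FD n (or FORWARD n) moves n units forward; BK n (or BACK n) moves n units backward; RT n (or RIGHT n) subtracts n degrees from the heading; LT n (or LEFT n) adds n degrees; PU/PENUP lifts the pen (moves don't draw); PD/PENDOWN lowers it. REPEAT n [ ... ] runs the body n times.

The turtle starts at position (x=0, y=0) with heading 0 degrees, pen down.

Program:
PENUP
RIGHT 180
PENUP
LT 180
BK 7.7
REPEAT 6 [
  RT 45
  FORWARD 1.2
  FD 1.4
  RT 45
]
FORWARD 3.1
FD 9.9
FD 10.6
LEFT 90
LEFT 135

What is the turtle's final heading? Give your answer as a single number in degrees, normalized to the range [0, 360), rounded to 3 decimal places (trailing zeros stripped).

Answer: 45

Derivation:
Executing turtle program step by step:
Start: pos=(0,0), heading=0, pen down
PU: pen up
RT 180: heading 0 -> 180
PU: pen up
LT 180: heading 180 -> 0
BK 7.7: (0,0) -> (-7.7,0) [heading=0, move]
REPEAT 6 [
  -- iteration 1/6 --
  RT 45: heading 0 -> 315
  FD 1.2: (-7.7,0) -> (-6.851,-0.849) [heading=315, move]
  FD 1.4: (-6.851,-0.849) -> (-5.862,-1.838) [heading=315, move]
  RT 45: heading 315 -> 270
  -- iteration 2/6 --
  RT 45: heading 270 -> 225
  FD 1.2: (-5.862,-1.838) -> (-6.71,-2.687) [heading=225, move]
  FD 1.4: (-6.71,-2.687) -> (-7.7,-3.677) [heading=225, move]
  RT 45: heading 225 -> 180
  -- iteration 3/6 --
  RT 45: heading 180 -> 135
  FD 1.2: (-7.7,-3.677) -> (-8.549,-2.828) [heading=135, move]
  FD 1.4: (-8.549,-2.828) -> (-9.538,-1.838) [heading=135, move]
  RT 45: heading 135 -> 90
  -- iteration 4/6 --
  RT 45: heading 90 -> 45
  FD 1.2: (-9.538,-1.838) -> (-8.69,-0.99) [heading=45, move]
  FD 1.4: (-8.69,-0.99) -> (-7.7,0) [heading=45, move]
  RT 45: heading 45 -> 0
  -- iteration 5/6 --
  RT 45: heading 0 -> 315
  FD 1.2: (-7.7,0) -> (-6.851,-0.849) [heading=315, move]
  FD 1.4: (-6.851,-0.849) -> (-5.862,-1.838) [heading=315, move]
  RT 45: heading 315 -> 270
  -- iteration 6/6 --
  RT 45: heading 270 -> 225
  FD 1.2: (-5.862,-1.838) -> (-6.71,-2.687) [heading=225, move]
  FD 1.4: (-6.71,-2.687) -> (-7.7,-3.677) [heading=225, move]
  RT 45: heading 225 -> 180
]
FD 3.1: (-7.7,-3.677) -> (-10.8,-3.677) [heading=180, move]
FD 9.9: (-10.8,-3.677) -> (-20.7,-3.677) [heading=180, move]
FD 10.6: (-20.7,-3.677) -> (-31.3,-3.677) [heading=180, move]
LT 90: heading 180 -> 270
LT 135: heading 270 -> 45
Final: pos=(-31.3,-3.677), heading=45, 0 segment(s) drawn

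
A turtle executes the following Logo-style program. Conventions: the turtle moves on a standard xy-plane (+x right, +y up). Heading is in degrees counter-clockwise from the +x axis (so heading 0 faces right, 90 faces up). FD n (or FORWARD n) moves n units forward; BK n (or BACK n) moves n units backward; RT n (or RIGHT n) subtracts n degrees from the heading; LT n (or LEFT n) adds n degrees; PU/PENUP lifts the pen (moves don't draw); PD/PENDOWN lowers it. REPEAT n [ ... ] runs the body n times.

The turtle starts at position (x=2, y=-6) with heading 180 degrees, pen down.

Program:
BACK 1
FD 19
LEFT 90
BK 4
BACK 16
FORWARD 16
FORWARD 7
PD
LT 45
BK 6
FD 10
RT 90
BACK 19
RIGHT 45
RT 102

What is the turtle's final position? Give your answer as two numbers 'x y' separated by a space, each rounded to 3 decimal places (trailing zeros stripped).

Answer: 0.263 1.607

Derivation:
Executing turtle program step by step:
Start: pos=(2,-6), heading=180, pen down
BK 1: (2,-6) -> (3,-6) [heading=180, draw]
FD 19: (3,-6) -> (-16,-6) [heading=180, draw]
LT 90: heading 180 -> 270
BK 4: (-16,-6) -> (-16,-2) [heading=270, draw]
BK 16: (-16,-2) -> (-16,14) [heading=270, draw]
FD 16: (-16,14) -> (-16,-2) [heading=270, draw]
FD 7: (-16,-2) -> (-16,-9) [heading=270, draw]
PD: pen down
LT 45: heading 270 -> 315
BK 6: (-16,-9) -> (-20.243,-4.757) [heading=315, draw]
FD 10: (-20.243,-4.757) -> (-13.172,-11.828) [heading=315, draw]
RT 90: heading 315 -> 225
BK 19: (-13.172,-11.828) -> (0.263,1.607) [heading=225, draw]
RT 45: heading 225 -> 180
RT 102: heading 180 -> 78
Final: pos=(0.263,1.607), heading=78, 9 segment(s) drawn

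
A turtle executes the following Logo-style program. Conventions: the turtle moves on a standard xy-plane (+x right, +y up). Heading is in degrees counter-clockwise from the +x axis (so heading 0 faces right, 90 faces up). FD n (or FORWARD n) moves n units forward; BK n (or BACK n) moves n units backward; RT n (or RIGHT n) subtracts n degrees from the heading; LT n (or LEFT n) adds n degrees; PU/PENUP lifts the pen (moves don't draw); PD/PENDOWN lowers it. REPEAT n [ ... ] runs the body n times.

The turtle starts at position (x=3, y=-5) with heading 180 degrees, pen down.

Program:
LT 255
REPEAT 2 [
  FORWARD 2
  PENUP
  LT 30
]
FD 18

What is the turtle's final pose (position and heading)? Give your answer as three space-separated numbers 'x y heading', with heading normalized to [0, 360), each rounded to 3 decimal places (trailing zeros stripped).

Executing turtle program step by step:
Start: pos=(3,-5), heading=180, pen down
LT 255: heading 180 -> 75
REPEAT 2 [
  -- iteration 1/2 --
  FD 2: (3,-5) -> (3.518,-3.068) [heading=75, draw]
  PU: pen up
  LT 30: heading 75 -> 105
  -- iteration 2/2 --
  FD 2: (3.518,-3.068) -> (3,-1.136) [heading=105, move]
  PU: pen up
  LT 30: heading 105 -> 135
]
FD 18: (3,-1.136) -> (-9.728,11.592) [heading=135, move]
Final: pos=(-9.728,11.592), heading=135, 1 segment(s) drawn

Answer: -9.728 11.592 135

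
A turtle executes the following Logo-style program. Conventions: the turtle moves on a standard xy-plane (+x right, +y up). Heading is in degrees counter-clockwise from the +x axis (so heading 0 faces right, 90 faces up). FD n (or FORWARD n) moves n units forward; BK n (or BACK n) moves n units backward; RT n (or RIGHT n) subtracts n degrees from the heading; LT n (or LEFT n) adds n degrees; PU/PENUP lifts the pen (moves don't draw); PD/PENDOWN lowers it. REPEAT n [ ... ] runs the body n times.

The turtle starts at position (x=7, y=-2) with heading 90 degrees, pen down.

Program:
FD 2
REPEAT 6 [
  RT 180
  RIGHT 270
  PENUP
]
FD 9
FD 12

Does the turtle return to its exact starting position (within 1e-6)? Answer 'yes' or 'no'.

Answer: no

Derivation:
Executing turtle program step by step:
Start: pos=(7,-2), heading=90, pen down
FD 2: (7,-2) -> (7,0) [heading=90, draw]
REPEAT 6 [
  -- iteration 1/6 --
  RT 180: heading 90 -> 270
  RT 270: heading 270 -> 0
  PU: pen up
  -- iteration 2/6 --
  RT 180: heading 0 -> 180
  RT 270: heading 180 -> 270
  PU: pen up
  -- iteration 3/6 --
  RT 180: heading 270 -> 90
  RT 270: heading 90 -> 180
  PU: pen up
  -- iteration 4/6 --
  RT 180: heading 180 -> 0
  RT 270: heading 0 -> 90
  PU: pen up
  -- iteration 5/6 --
  RT 180: heading 90 -> 270
  RT 270: heading 270 -> 0
  PU: pen up
  -- iteration 6/6 --
  RT 180: heading 0 -> 180
  RT 270: heading 180 -> 270
  PU: pen up
]
FD 9: (7,0) -> (7,-9) [heading=270, move]
FD 12: (7,-9) -> (7,-21) [heading=270, move]
Final: pos=(7,-21), heading=270, 1 segment(s) drawn

Start position: (7, -2)
Final position: (7, -21)
Distance = 19; >= 1e-6 -> NOT closed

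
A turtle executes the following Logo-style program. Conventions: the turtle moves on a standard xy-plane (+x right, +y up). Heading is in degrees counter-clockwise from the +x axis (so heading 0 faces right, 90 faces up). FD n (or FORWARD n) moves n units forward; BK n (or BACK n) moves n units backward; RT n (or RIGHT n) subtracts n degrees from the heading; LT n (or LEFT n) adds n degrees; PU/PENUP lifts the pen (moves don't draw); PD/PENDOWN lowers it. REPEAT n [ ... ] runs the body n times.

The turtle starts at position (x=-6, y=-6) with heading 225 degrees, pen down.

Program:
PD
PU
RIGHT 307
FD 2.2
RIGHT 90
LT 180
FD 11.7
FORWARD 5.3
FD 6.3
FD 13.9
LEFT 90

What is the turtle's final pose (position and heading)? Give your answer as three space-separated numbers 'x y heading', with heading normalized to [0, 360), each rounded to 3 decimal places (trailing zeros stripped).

Executing turtle program step by step:
Start: pos=(-6,-6), heading=225, pen down
PD: pen down
PU: pen up
RT 307: heading 225 -> 278
FD 2.2: (-6,-6) -> (-5.694,-8.179) [heading=278, move]
RT 90: heading 278 -> 188
LT 180: heading 188 -> 8
FD 11.7: (-5.694,-8.179) -> (5.892,-6.55) [heading=8, move]
FD 5.3: (5.892,-6.55) -> (11.141,-5.813) [heading=8, move]
FD 6.3: (11.141,-5.813) -> (17.379,-4.936) [heading=8, move]
FD 13.9: (17.379,-4.936) -> (31.144,-3.001) [heading=8, move]
LT 90: heading 8 -> 98
Final: pos=(31.144,-3.001), heading=98, 0 segment(s) drawn

Answer: 31.144 -3.001 98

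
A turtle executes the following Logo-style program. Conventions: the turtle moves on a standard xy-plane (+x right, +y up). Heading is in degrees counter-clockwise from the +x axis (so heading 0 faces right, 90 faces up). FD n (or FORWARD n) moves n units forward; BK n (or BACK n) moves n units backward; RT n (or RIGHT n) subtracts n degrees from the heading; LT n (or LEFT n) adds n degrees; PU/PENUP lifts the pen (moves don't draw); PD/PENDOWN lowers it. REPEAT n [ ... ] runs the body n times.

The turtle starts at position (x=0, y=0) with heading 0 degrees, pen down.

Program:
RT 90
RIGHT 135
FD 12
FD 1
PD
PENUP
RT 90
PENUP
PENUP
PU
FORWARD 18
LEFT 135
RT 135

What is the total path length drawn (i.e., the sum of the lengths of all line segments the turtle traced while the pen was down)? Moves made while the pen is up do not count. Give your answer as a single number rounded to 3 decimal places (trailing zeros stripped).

Executing turtle program step by step:
Start: pos=(0,0), heading=0, pen down
RT 90: heading 0 -> 270
RT 135: heading 270 -> 135
FD 12: (0,0) -> (-8.485,8.485) [heading=135, draw]
FD 1: (-8.485,8.485) -> (-9.192,9.192) [heading=135, draw]
PD: pen down
PU: pen up
RT 90: heading 135 -> 45
PU: pen up
PU: pen up
PU: pen up
FD 18: (-9.192,9.192) -> (3.536,21.92) [heading=45, move]
LT 135: heading 45 -> 180
RT 135: heading 180 -> 45
Final: pos=(3.536,21.92), heading=45, 2 segment(s) drawn

Segment lengths:
  seg 1: (0,0) -> (-8.485,8.485), length = 12
  seg 2: (-8.485,8.485) -> (-9.192,9.192), length = 1
Total = 13

Answer: 13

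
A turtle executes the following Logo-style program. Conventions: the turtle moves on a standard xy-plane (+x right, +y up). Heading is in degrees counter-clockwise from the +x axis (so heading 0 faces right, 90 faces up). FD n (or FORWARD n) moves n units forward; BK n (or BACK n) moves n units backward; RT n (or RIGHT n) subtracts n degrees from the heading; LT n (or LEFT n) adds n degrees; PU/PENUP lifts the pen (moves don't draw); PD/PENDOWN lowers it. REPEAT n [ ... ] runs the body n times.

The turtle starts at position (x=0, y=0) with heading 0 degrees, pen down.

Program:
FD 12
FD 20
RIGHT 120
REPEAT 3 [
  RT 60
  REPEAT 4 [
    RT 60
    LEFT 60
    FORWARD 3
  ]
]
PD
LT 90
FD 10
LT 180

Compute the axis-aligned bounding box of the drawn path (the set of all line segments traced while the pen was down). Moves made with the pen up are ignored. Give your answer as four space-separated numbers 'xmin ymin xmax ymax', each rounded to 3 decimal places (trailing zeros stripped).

Executing turtle program step by step:
Start: pos=(0,0), heading=0, pen down
FD 12: (0,0) -> (12,0) [heading=0, draw]
FD 20: (12,0) -> (32,0) [heading=0, draw]
RT 120: heading 0 -> 240
REPEAT 3 [
  -- iteration 1/3 --
  RT 60: heading 240 -> 180
  REPEAT 4 [
    -- iteration 1/4 --
    RT 60: heading 180 -> 120
    LT 60: heading 120 -> 180
    FD 3: (32,0) -> (29,0) [heading=180, draw]
    -- iteration 2/4 --
    RT 60: heading 180 -> 120
    LT 60: heading 120 -> 180
    FD 3: (29,0) -> (26,0) [heading=180, draw]
    -- iteration 3/4 --
    RT 60: heading 180 -> 120
    LT 60: heading 120 -> 180
    FD 3: (26,0) -> (23,0) [heading=180, draw]
    -- iteration 4/4 --
    RT 60: heading 180 -> 120
    LT 60: heading 120 -> 180
    FD 3: (23,0) -> (20,0) [heading=180, draw]
  ]
  -- iteration 2/3 --
  RT 60: heading 180 -> 120
  REPEAT 4 [
    -- iteration 1/4 --
    RT 60: heading 120 -> 60
    LT 60: heading 60 -> 120
    FD 3: (20,0) -> (18.5,2.598) [heading=120, draw]
    -- iteration 2/4 --
    RT 60: heading 120 -> 60
    LT 60: heading 60 -> 120
    FD 3: (18.5,2.598) -> (17,5.196) [heading=120, draw]
    -- iteration 3/4 --
    RT 60: heading 120 -> 60
    LT 60: heading 60 -> 120
    FD 3: (17,5.196) -> (15.5,7.794) [heading=120, draw]
    -- iteration 4/4 --
    RT 60: heading 120 -> 60
    LT 60: heading 60 -> 120
    FD 3: (15.5,7.794) -> (14,10.392) [heading=120, draw]
  ]
  -- iteration 3/3 --
  RT 60: heading 120 -> 60
  REPEAT 4 [
    -- iteration 1/4 --
    RT 60: heading 60 -> 0
    LT 60: heading 0 -> 60
    FD 3: (14,10.392) -> (15.5,12.99) [heading=60, draw]
    -- iteration 2/4 --
    RT 60: heading 60 -> 0
    LT 60: heading 0 -> 60
    FD 3: (15.5,12.99) -> (17,15.588) [heading=60, draw]
    -- iteration 3/4 --
    RT 60: heading 60 -> 0
    LT 60: heading 0 -> 60
    FD 3: (17,15.588) -> (18.5,18.187) [heading=60, draw]
    -- iteration 4/4 --
    RT 60: heading 60 -> 0
    LT 60: heading 0 -> 60
    FD 3: (18.5,18.187) -> (20,20.785) [heading=60, draw]
  ]
]
PD: pen down
LT 90: heading 60 -> 150
FD 10: (20,20.785) -> (11.34,25.785) [heading=150, draw]
LT 180: heading 150 -> 330
Final: pos=(11.34,25.785), heading=330, 15 segment(s) drawn

Segment endpoints: x in {0, 11.34, 12, 14, 15.5, 15.5, 17, 17, 18.5, 18.5, 20, 20, 23, 26, 29, 32}, y in {0, 0, 0, 0, 0, 2.598, 5.196, 7.794, 10.392, 12.99, 15.588, 18.187, 20.785, 25.785}
xmin=0, ymin=0, xmax=32, ymax=25.785

Answer: 0 0 32 25.785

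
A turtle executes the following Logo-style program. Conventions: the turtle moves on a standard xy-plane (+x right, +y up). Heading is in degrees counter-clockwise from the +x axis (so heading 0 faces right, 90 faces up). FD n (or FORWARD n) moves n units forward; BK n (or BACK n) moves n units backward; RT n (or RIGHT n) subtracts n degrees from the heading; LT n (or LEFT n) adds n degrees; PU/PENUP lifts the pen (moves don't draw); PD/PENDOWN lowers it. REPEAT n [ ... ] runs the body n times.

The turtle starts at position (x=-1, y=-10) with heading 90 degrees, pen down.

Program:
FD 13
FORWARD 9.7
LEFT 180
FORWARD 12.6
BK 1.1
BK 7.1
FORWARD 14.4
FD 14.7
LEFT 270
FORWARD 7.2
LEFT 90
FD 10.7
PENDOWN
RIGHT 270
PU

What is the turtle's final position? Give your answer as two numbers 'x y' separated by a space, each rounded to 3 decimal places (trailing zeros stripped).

Executing turtle program step by step:
Start: pos=(-1,-10), heading=90, pen down
FD 13: (-1,-10) -> (-1,3) [heading=90, draw]
FD 9.7: (-1,3) -> (-1,12.7) [heading=90, draw]
LT 180: heading 90 -> 270
FD 12.6: (-1,12.7) -> (-1,0.1) [heading=270, draw]
BK 1.1: (-1,0.1) -> (-1,1.2) [heading=270, draw]
BK 7.1: (-1,1.2) -> (-1,8.3) [heading=270, draw]
FD 14.4: (-1,8.3) -> (-1,-6.1) [heading=270, draw]
FD 14.7: (-1,-6.1) -> (-1,-20.8) [heading=270, draw]
LT 270: heading 270 -> 180
FD 7.2: (-1,-20.8) -> (-8.2,-20.8) [heading=180, draw]
LT 90: heading 180 -> 270
FD 10.7: (-8.2,-20.8) -> (-8.2,-31.5) [heading=270, draw]
PD: pen down
RT 270: heading 270 -> 0
PU: pen up
Final: pos=(-8.2,-31.5), heading=0, 9 segment(s) drawn

Answer: -8.2 -31.5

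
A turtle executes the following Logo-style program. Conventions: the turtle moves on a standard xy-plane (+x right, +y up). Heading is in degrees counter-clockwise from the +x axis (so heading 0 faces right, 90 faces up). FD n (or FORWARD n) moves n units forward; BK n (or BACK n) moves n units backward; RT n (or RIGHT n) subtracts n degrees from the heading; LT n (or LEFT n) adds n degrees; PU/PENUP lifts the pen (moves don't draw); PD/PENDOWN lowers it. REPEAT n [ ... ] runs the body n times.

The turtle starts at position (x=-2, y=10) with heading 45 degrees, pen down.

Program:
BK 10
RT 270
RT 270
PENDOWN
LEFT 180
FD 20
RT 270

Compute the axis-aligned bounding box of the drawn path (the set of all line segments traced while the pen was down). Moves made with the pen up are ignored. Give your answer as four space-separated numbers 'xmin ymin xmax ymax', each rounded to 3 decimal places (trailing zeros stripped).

Answer: -9.071 2.929 5.071 17.071

Derivation:
Executing turtle program step by step:
Start: pos=(-2,10), heading=45, pen down
BK 10: (-2,10) -> (-9.071,2.929) [heading=45, draw]
RT 270: heading 45 -> 135
RT 270: heading 135 -> 225
PD: pen down
LT 180: heading 225 -> 45
FD 20: (-9.071,2.929) -> (5.071,17.071) [heading=45, draw]
RT 270: heading 45 -> 135
Final: pos=(5.071,17.071), heading=135, 2 segment(s) drawn

Segment endpoints: x in {-9.071, -2, 5.071}, y in {2.929, 10, 17.071}
xmin=-9.071, ymin=2.929, xmax=5.071, ymax=17.071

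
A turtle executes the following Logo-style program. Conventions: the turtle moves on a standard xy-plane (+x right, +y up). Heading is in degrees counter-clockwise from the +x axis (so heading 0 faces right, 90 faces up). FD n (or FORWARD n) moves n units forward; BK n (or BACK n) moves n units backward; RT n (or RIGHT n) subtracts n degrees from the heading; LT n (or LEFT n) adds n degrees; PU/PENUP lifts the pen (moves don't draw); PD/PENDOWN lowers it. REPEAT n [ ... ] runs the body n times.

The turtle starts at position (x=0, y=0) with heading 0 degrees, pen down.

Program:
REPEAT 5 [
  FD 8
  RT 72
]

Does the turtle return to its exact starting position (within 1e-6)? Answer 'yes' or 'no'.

Executing turtle program step by step:
Start: pos=(0,0), heading=0, pen down
REPEAT 5 [
  -- iteration 1/5 --
  FD 8: (0,0) -> (8,0) [heading=0, draw]
  RT 72: heading 0 -> 288
  -- iteration 2/5 --
  FD 8: (8,0) -> (10.472,-7.608) [heading=288, draw]
  RT 72: heading 288 -> 216
  -- iteration 3/5 --
  FD 8: (10.472,-7.608) -> (4,-12.311) [heading=216, draw]
  RT 72: heading 216 -> 144
  -- iteration 4/5 --
  FD 8: (4,-12.311) -> (-2.472,-7.608) [heading=144, draw]
  RT 72: heading 144 -> 72
  -- iteration 5/5 --
  FD 8: (-2.472,-7.608) -> (0,0) [heading=72, draw]
  RT 72: heading 72 -> 0
]
Final: pos=(0,0), heading=0, 5 segment(s) drawn

Start position: (0, 0)
Final position: (0, 0)
Distance = 0; < 1e-6 -> CLOSED

Answer: yes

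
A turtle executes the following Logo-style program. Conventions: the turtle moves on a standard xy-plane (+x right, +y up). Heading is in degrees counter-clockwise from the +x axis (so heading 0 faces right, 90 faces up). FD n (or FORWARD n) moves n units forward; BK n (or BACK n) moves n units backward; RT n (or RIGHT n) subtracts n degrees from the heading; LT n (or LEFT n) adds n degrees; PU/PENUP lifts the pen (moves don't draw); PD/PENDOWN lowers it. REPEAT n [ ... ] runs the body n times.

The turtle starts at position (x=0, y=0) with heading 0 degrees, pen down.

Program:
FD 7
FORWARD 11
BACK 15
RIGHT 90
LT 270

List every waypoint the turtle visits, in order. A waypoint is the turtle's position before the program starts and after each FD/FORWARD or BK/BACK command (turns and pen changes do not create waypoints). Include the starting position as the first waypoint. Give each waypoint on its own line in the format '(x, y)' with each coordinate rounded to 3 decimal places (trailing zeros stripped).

Answer: (0, 0)
(7, 0)
(18, 0)
(3, 0)

Derivation:
Executing turtle program step by step:
Start: pos=(0,0), heading=0, pen down
FD 7: (0,0) -> (7,0) [heading=0, draw]
FD 11: (7,0) -> (18,0) [heading=0, draw]
BK 15: (18,0) -> (3,0) [heading=0, draw]
RT 90: heading 0 -> 270
LT 270: heading 270 -> 180
Final: pos=(3,0), heading=180, 3 segment(s) drawn
Waypoints (4 total):
(0, 0)
(7, 0)
(18, 0)
(3, 0)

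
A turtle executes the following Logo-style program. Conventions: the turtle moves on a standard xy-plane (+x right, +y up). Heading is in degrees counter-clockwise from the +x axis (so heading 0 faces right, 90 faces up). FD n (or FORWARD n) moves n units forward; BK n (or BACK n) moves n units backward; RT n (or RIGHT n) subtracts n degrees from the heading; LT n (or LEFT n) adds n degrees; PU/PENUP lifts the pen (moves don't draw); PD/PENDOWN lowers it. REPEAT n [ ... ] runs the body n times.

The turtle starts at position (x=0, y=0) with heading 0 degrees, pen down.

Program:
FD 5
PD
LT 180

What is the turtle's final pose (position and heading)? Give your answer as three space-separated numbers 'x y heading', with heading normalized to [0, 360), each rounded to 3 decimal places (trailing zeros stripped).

Answer: 5 0 180

Derivation:
Executing turtle program step by step:
Start: pos=(0,0), heading=0, pen down
FD 5: (0,0) -> (5,0) [heading=0, draw]
PD: pen down
LT 180: heading 0 -> 180
Final: pos=(5,0), heading=180, 1 segment(s) drawn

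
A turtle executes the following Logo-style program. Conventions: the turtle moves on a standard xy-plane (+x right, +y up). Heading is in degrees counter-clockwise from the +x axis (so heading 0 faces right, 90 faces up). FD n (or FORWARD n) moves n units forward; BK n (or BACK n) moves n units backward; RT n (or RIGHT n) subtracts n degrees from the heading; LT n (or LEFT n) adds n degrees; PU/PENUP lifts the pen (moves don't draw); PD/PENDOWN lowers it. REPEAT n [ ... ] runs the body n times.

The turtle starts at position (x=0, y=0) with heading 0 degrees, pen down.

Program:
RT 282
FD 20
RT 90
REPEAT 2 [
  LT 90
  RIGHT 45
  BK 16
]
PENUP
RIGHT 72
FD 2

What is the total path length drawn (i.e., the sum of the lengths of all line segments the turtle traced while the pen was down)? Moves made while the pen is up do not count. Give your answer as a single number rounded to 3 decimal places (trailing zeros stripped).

Answer: 52

Derivation:
Executing turtle program step by step:
Start: pos=(0,0), heading=0, pen down
RT 282: heading 0 -> 78
FD 20: (0,0) -> (4.158,19.563) [heading=78, draw]
RT 90: heading 78 -> 348
REPEAT 2 [
  -- iteration 1/2 --
  LT 90: heading 348 -> 78
  RT 45: heading 78 -> 33
  BK 16: (4.158,19.563) -> (-9.26,10.849) [heading=33, draw]
  -- iteration 2/2 --
  LT 90: heading 33 -> 123
  RT 45: heading 123 -> 78
  BK 16: (-9.26,10.849) -> (-12.587,-4.802) [heading=78, draw]
]
PU: pen up
RT 72: heading 78 -> 6
FD 2: (-12.587,-4.802) -> (-10.598,-4.593) [heading=6, move]
Final: pos=(-10.598,-4.593), heading=6, 3 segment(s) drawn

Segment lengths:
  seg 1: (0,0) -> (4.158,19.563), length = 20
  seg 2: (4.158,19.563) -> (-9.26,10.849), length = 16
  seg 3: (-9.26,10.849) -> (-12.587,-4.802), length = 16
Total = 52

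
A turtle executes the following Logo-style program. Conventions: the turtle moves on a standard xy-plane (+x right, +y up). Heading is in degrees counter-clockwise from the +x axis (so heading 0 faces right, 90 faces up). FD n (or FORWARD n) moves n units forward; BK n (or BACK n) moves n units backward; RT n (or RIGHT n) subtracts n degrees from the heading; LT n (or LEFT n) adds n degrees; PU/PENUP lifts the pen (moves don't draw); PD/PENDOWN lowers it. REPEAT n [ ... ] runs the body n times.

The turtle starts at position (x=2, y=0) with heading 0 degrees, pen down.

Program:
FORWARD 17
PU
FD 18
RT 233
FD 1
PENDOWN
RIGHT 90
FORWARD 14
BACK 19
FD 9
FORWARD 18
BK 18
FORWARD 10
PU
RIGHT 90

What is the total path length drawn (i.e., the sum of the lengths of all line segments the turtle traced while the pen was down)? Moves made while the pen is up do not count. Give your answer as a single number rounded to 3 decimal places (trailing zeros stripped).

Answer: 105

Derivation:
Executing turtle program step by step:
Start: pos=(2,0), heading=0, pen down
FD 17: (2,0) -> (19,0) [heading=0, draw]
PU: pen up
FD 18: (19,0) -> (37,0) [heading=0, move]
RT 233: heading 0 -> 127
FD 1: (37,0) -> (36.398,0.799) [heading=127, move]
PD: pen down
RT 90: heading 127 -> 37
FD 14: (36.398,0.799) -> (47.579,9.224) [heading=37, draw]
BK 19: (47.579,9.224) -> (32.405,-2.21) [heading=37, draw]
FD 9: (32.405,-2.21) -> (39.593,3.206) [heading=37, draw]
FD 18: (39.593,3.206) -> (53.968,14.039) [heading=37, draw]
BK 18: (53.968,14.039) -> (39.593,3.206) [heading=37, draw]
FD 10: (39.593,3.206) -> (47.579,9.224) [heading=37, draw]
PU: pen up
RT 90: heading 37 -> 307
Final: pos=(47.579,9.224), heading=307, 7 segment(s) drawn

Segment lengths:
  seg 1: (2,0) -> (19,0), length = 17
  seg 2: (36.398,0.799) -> (47.579,9.224), length = 14
  seg 3: (47.579,9.224) -> (32.405,-2.21), length = 19
  seg 4: (32.405,-2.21) -> (39.593,3.206), length = 9
  seg 5: (39.593,3.206) -> (53.968,14.039), length = 18
  seg 6: (53.968,14.039) -> (39.593,3.206), length = 18
  seg 7: (39.593,3.206) -> (47.579,9.224), length = 10
Total = 105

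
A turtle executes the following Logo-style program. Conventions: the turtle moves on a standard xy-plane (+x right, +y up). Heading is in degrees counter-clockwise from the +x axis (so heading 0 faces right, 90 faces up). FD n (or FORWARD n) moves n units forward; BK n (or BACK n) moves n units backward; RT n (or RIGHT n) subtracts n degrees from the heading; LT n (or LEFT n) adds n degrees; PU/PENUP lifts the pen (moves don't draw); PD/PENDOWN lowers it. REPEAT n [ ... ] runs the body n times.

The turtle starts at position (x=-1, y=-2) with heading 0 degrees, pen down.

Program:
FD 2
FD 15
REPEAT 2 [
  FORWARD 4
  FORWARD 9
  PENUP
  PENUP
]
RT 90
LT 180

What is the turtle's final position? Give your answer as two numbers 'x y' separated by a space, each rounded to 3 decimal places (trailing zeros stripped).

Answer: 42 -2

Derivation:
Executing turtle program step by step:
Start: pos=(-1,-2), heading=0, pen down
FD 2: (-1,-2) -> (1,-2) [heading=0, draw]
FD 15: (1,-2) -> (16,-2) [heading=0, draw]
REPEAT 2 [
  -- iteration 1/2 --
  FD 4: (16,-2) -> (20,-2) [heading=0, draw]
  FD 9: (20,-2) -> (29,-2) [heading=0, draw]
  PU: pen up
  PU: pen up
  -- iteration 2/2 --
  FD 4: (29,-2) -> (33,-2) [heading=0, move]
  FD 9: (33,-2) -> (42,-2) [heading=0, move]
  PU: pen up
  PU: pen up
]
RT 90: heading 0 -> 270
LT 180: heading 270 -> 90
Final: pos=(42,-2), heading=90, 4 segment(s) drawn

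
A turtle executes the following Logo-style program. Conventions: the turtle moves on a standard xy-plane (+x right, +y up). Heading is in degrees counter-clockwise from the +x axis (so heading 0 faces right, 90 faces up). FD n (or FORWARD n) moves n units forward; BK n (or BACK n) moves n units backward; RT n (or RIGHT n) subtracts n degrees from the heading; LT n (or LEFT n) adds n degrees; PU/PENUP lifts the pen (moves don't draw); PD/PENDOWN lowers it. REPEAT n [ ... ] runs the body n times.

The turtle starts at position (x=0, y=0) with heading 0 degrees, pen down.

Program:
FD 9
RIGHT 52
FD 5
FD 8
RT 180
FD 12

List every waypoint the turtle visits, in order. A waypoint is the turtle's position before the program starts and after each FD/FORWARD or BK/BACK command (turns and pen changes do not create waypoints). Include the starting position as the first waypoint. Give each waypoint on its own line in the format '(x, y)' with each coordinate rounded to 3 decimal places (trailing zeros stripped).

Answer: (0, 0)
(9, 0)
(12.078, -3.94)
(17.004, -10.244)
(9.616, -0.788)

Derivation:
Executing turtle program step by step:
Start: pos=(0,0), heading=0, pen down
FD 9: (0,0) -> (9,0) [heading=0, draw]
RT 52: heading 0 -> 308
FD 5: (9,0) -> (12.078,-3.94) [heading=308, draw]
FD 8: (12.078,-3.94) -> (17.004,-10.244) [heading=308, draw]
RT 180: heading 308 -> 128
FD 12: (17.004,-10.244) -> (9.616,-0.788) [heading=128, draw]
Final: pos=(9.616,-0.788), heading=128, 4 segment(s) drawn
Waypoints (5 total):
(0, 0)
(9, 0)
(12.078, -3.94)
(17.004, -10.244)
(9.616, -0.788)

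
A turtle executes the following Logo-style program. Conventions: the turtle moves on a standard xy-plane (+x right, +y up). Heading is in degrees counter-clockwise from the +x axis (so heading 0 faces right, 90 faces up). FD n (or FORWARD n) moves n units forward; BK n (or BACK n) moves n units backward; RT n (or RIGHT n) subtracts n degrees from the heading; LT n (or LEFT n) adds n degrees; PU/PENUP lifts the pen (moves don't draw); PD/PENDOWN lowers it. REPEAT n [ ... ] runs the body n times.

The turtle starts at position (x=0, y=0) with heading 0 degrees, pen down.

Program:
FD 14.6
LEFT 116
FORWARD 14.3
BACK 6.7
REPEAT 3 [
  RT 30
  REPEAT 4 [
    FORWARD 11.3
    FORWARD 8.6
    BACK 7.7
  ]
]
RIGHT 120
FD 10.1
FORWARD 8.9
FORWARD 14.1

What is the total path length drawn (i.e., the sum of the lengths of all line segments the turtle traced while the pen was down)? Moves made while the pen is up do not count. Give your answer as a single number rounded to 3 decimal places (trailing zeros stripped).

Executing turtle program step by step:
Start: pos=(0,0), heading=0, pen down
FD 14.6: (0,0) -> (14.6,0) [heading=0, draw]
LT 116: heading 0 -> 116
FD 14.3: (14.6,0) -> (8.331,12.853) [heading=116, draw]
BK 6.7: (8.331,12.853) -> (11.268,6.831) [heading=116, draw]
REPEAT 3 [
  -- iteration 1/3 --
  RT 30: heading 116 -> 86
  REPEAT 4 [
    -- iteration 1/4 --
    FD 11.3: (11.268,6.831) -> (12.057,18.103) [heading=86, draw]
    FD 8.6: (12.057,18.103) -> (12.657,26.682) [heading=86, draw]
    BK 7.7: (12.657,26.682) -> (12.119,19.001) [heading=86, draw]
    -- iteration 2/4 --
    FD 11.3: (12.119,19.001) -> (12.908,30.274) [heading=86, draw]
    FD 8.6: (12.908,30.274) -> (13.508,38.853) [heading=86, draw]
    BK 7.7: (13.508,38.853) -> (12.97,31.171) [heading=86, draw]
    -- iteration 3/4 --
    FD 11.3: (12.97,31.171) -> (13.759,42.444) [heading=86, draw]
    FD 8.6: (13.759,42.444) -> (14.359,51.023) [heading=86, draw]
    BK 7.7: (14.359,51.023) -> (13.821,43.342) [heading=86, draw]
    -- iteration 4/4 --
    FD 11.3: (13.821,43.342) -> (14.61,54.614) [heading=86, draw]
    FD 8.6: (14.61,54.614) -> (15.21,63.193) [heading=86, draw]
    BK 7.7: (15.21,63.193) -> (14.672,55.512) [heading=86, draw]
  ]
  -- iteration 2/3 --
  RT 30: heading 86 -> 56
  REPEAT 4 [
    -- iteration 1/4 --
    FD 11.3: (14.672,55.512) -> (20.991,64.88) [heading=56, draw]
    FD 8.6: (20.991,64.88) -> (25.8,72.01) [heading=56, draw]
    BK 7.7: (25.8,72.01) -> (21.495,65.626) [heading=56, draw]
    -- iteration 2/4 --
    FD 11.3: (21.495,65.626) -> (27.814,74.994) [heading=56, draw]
    FD 8.6: (27.814,74.994) -> (32.623,82.124) [heading=56, draw]
    BK 7.7: (32.623,82.124) -> (28.317,75.74) [heading=56, draw]
    -- iteration 3/4 --
    FD 11.3: (28.317,75.74) -> (34.636,85.109) [heading=56, draw]
    FD 8.6: (34.636,85.109) -> (39.445,92.238) [heading=56, draw]
    BK 7.7: (39.445,92.238) -> (35.139,85.855) [heading=56, draw]
    -- iteration 4/4 --
    FD 11.3: (35.139,85.855) -> (41.458,95.223) [heading=56, draw]
    FD 8.6: (41.458,95.223) -> (46.267,102.353) [heading=56, draw]
    BK 7.7: (46.267,102.353) -> (41.961,95.969) [heading=56, draw]
  ]
  -- iteration 3/3 --
  RT 30: heading 56 -> 26
  REPEAT 4 [
    -- iteration 1/4 --
    FD 11.3: (41.961,95.969) -> (52.117,100.923) [heading=26, draw]
    FD 8.6: (52.117,100.923) -> (59.847,104.693) [heading=26, draw]
    BK 7.7: (59.847,104.693) -> (52.926,101.317) [heading=26, draw]
    -- iteration 2/4 --
    FD 11.3: (52.926,101.317) -> (63.083,106.271) [heading=26, draw]
    FD 8.6: (63.083,106.271) -> (70.812,110.041) [heading=26, draw]
    BK 7.7: (70.812,110.041) -> (63.892,106.665) [heading=26, draw]
    -- iteration 3/4 --
    FD 11.3: (63.892,106.665) -> (74.048,111.619) [heading=26, draw]
    FD 8.6: (74.048,111.619) -> (81.778,115.389) [heading=26, draw]
    BK 7.7: (81.778,115.389) -> (74.857,112.013) [heading=26, draw]
    -- iteration 4/4 --
    FD 11.3: (74.857,112.013) -> (85.013,116.967) [heading=26, draw]
    FD 8.6: (85.013,116.967) -> (92.743,120.737) [heading=26, draw]
    BK 7.7: (92.743,120.737) -> (85.822,117.362) [heading=26, draw]
  ]
]
RT 120: heading 26 -> 266
FD 10.1: (85.822,117.362) -> (85.118,107.286) [heading=266, draw]
FD 8.9: (85.118,107.286) -> (84.497,98.408) [heading=266, draw]
FD 14.1: (84.497,98.408) -> (83.513,84.342) [heading=266, draw]
Final: pos=(83.513,84.342), heading=266, 42 segment(s) drawn

Segment lengths:
  seg 1: (0,0) -> (14.6,0), length = 14.6
  seg 2: (14.6,0) -> (8.331,12.853), length = 14.3
  seg 3: (8.331,12.853) -> (11.268,6.831), length = 6.7
  seg 4: (11.268,6.831) -> (12.057,18.103), length = 11.3
  seg 5: (12.057,18.103) -> (12.657,26.682), length = 8.6
  seg 6: (12.657,26.682) -> (12.119,19.001), length = 7.7
  seg 7: (12.119,19.001) -> (12.908,30.274), length = 11.3
  seg 8: (12.908,30.274) -> (13.508,38.853), length = 8.6
  seg 9: (13.508,38.853) -> (12.97,31.171), length = 7.7
  seg 10: (12.97,31.171) -> (13.759,42.444), length = 11.3
  seg 11: (13.759,42.444) -> (14.359,51.023), length = 8.6
  seg 12: (14.359,51.023) -> (13.821,43.342), length = 7.7
  seg 13: (13.821,43.342) -> (14.61,54.614), length = 11.3
  seg 14: (14.61,54.614) -> (15.21,63.193), length = 8.6
  seg 15: (15.21,63.193) -> (14.672,55.512), length = 7.7
  seg 16: (14.672,55.512) -> (20.991,64.88), length = 11.3
  seg 17: (20.991,64.88) -> (25.8,72.01), length = 8.6
  seg 18: (25.8,72.01) -> (21.495,65.626), length = 7.7
  seg 19: (21.495,65.626) -> (27.814,74.994), length = 11.3
  seg 20: (27.814,74.994) -> (32.623,82.124), length = 8.6
  seg 21: (32.623,82.124) -> (28.317,75.74), length = 7.7
  seg 22: (28.317,75.74) -> (34.636,85.109), length = 11.3
  seg 23: (34.636,85.109) -> (39.445,92.238), length = 8.6
  seg 24: (39.445,92.238) -> (35.139,85.855), length = 7.7
  seg 25: (35.139,85.855) -> (41.458,95.223), length = 11.3
  seg 26: (41.458,95.223) -> (46.267,102.353), length = 8.6
  seg 27: (46.267,102.353) -> (41.961,95.969), length = 7.7
  seg 28: (41.961,95.969) -> (52.117,100.923), length = 11.3
  seg 29: (52.117,100.923) -> (59.847,104.693), length = 8.6
  seg 30: (59.847,104.693) -> (52.926,101.317), length = 7.7
  seg 31: (52.926,101.317) -> (63.083,106.271), length = 11.3
  seg 32: (63.083,106.271) -> (70.812,110.041), length = 8.6
  seg 33: (70.812,110.041) -> (63.892,106.665), length = 7.7
  seg 34: (63.892,106.665) -> (74.048,111.619), length = 11.3
  seg 35: (74.048,111.619) -> (81.778,115.389), length = 8.6
  seg 36: (81.778,115.389) -> (74.857,112.013), length = 7.7
  seg 37: (74.857,112.013) -> (85.013,116.967), length = 11.3
  seg 38: (85.013,116.967) -> (92.743,120.737), length = 8.6
  seg 39: (92.743,120.737) -> (85.822,117.362), length = 7.7
  seg 40: (85.822,117.362) -> (85.118,107.286), length = 10.1
  seg 41: (85.118,107.286) -> (84.497,98.408), length = 8.9
  seg 42: (84.497,98.408) -> (83.513,84.342), length = 14.1
Total = 399.9

Answer: 399.9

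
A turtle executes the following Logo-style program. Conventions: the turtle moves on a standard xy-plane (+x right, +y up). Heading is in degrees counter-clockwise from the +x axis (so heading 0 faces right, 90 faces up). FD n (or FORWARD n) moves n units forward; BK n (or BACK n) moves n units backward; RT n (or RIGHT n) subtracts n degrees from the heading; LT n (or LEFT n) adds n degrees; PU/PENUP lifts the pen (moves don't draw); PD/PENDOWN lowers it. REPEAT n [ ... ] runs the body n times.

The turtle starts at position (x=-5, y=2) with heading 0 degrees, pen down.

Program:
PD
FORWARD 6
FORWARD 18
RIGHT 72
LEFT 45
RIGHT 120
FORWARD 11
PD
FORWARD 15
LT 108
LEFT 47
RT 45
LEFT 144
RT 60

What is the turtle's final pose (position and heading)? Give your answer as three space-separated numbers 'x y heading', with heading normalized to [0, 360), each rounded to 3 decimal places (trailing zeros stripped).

Executing turtle program step by step:
Start: pos=(-5,2), heading=0, pen down
PD: pen down
FD 6: (-5,2) -> (1,2) [heading=0, draw]
FD 18: (1,2) -> (19,2) [heading=0, draw]
RT 72: heading 0 -> 288
LT 45: heading 288 -> 333
RT 120: heading 333 -> 213
FD 11: (19,2) -> (9.775,-3.991) [heading=213, draw]
PD: pen down
FD 15: (9.775,-3.991) -> (-2.805,-12.161) [heading=213, draw]
LT 108: heading 213 -> 321
LT 47: heading 321 -> 8
RT 45: heading 8 -> 323
LT 144: heading 323 -> 107
RT 60: heading 107 -> 47
Final: pos=(-2.805,-12.161), heading=47, 4 segment(s) drawn

Answer: -2.805 -12.161 47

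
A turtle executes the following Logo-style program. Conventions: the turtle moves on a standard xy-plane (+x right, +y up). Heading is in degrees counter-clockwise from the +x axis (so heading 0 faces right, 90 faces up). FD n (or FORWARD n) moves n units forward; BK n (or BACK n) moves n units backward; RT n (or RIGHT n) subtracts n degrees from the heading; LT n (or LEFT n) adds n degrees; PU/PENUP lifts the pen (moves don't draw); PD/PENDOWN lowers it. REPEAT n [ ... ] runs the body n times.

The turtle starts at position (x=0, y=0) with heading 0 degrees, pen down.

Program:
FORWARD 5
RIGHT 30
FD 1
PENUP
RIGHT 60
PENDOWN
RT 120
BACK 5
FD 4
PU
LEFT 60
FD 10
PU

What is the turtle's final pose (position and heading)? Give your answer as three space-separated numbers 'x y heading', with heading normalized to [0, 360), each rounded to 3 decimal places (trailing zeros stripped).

Executing turtle program step by step:
Start: pos=(0,0), heading=0, pen down
FD 5: (0,0) -> (5,0) [heading=0, draw]
RT 30: heading 0 -> 330
FD 1: (5,0) -> (5.866,-0.5) [heading=330, draw]
PU: pen up
RT 60: heading 330 -> 270
PD: pen down
RT 120: heading 270 -> 150
BK 5: (5.866,-0.5) -> (10.196,-3) [heading=150, draw]
FD 4: (10.196,-3) -> (6.732,-1) [heading=150, draw]
PU: pen up
LT 60: heading 150 -> 210
FD 10: (6.732,-1) -> (-1.928,-6) [heading=210, move]
PU: pen up
Final: pos=(-1.928,-6), heading=210, 4 segment(s) drawn

Answer: -1.928 -6 210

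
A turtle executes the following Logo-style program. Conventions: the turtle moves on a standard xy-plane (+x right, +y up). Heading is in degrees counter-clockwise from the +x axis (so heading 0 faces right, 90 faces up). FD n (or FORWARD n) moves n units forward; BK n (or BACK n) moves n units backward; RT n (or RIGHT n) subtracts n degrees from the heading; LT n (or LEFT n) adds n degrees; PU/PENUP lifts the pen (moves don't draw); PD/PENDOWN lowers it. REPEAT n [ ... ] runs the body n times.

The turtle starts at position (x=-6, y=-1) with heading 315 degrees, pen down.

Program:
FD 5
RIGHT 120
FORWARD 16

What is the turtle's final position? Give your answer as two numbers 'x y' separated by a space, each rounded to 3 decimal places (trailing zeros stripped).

Answer: -17.919 -8.677

Derivation:
Executing turtle program step by step:
Start: pos=(-6,-1), heading=315, pen down
FD 5: (-6,-1) -> (-2.464,-4.536) [heading=315, draw]
RT 120: heading 315 -> 195
FD 16: (-2.464,-4.536) -> (-17.919,-8.677) [heading=195, draw]
Final: pos=(-17.919,-8.677), heading=195, 2 segment(s) drawn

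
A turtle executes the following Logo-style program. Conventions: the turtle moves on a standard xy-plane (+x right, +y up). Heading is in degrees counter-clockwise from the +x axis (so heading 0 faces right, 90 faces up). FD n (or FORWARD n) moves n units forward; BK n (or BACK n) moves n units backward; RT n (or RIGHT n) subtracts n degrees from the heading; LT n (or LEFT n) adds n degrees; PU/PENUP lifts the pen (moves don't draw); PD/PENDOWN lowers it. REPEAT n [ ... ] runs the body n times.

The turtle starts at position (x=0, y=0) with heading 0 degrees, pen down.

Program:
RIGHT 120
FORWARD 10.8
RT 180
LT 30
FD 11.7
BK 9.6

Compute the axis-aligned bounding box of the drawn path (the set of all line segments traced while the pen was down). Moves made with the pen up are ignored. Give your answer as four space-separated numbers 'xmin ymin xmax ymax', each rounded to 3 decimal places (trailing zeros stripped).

Executing turtle program step by step:
Start: pos=(0,0), heading=0, pen down
RT 120: heading 0 -> 240
FD 10.8: (0,0) -> (-5.4,-9.353) [heading=240, draw]
RT 180: heading 240 -> 60
LT 30: heading 60 -> 90
FD 11.7: (-5.4,-9.353) -> (-5.4,2.347) [heading=90, draw]
BK 9.6: (-5.4,2.347) -> (-5.4,-7.253) [heading=90, draw]
Final: pos=(-5.4,-7.253), heading=90, 3 segment(s) drawn

Segment endpoints: x in {-5.4, -5.4, 0}, y in {-9.353, -7.253, 0, 2.347}
xmin=-5.4, ymin=-9.353, xmax=0, ymax=2.347

Answer: -5.4 -9.353 0 2.347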